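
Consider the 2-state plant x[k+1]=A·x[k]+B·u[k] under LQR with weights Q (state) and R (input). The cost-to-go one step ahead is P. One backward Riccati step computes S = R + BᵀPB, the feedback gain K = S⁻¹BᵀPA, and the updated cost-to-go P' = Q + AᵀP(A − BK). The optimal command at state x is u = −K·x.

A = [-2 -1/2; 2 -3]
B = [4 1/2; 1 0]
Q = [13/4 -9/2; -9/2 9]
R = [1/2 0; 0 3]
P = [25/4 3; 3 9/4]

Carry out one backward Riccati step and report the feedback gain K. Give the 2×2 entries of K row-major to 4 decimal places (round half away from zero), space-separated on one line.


BᵀP = [28.0000 14.2500; 3.1250 1.5000]
S = R + BᵀPB = [1/2 0; 0 3] + [126.2500 14.0000; 14.0000 1.5625] = [126.7500 14.0000; 14.0000 4.5625]
BᵀPA = [-27.5000 -56.7500; -3.2500 -6.0625]
K = S⁻¹·BᵀPA = [-0.2092 -0.4553; -0.0705 0.0682]
A−BK = [-1.1281 1.2870; 2.2092 -2.5447]
AᵀP(A−BK) = [4.0186 -4.5481; -4.5481 5.3897]
P' = Q + AᵀP(A−BK) = [7.2686 -9.0481; -9.0481 14.3897]
tr(P') = 21.6582

-0.2092 -0.4553 -0.0705 0.0682


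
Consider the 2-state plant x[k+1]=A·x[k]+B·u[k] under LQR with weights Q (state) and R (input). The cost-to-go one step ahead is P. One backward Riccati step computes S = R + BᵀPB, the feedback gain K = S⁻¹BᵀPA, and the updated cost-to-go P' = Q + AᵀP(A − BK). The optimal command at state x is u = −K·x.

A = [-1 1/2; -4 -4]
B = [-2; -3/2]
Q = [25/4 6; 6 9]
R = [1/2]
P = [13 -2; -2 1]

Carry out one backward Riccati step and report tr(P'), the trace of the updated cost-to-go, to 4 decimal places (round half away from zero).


BᵀP = [-23.0000 2.5000]
S = R + BᵀPB = [1/2] + [42.2500] = [42.7500]
BᵀPA = [13.0000 -21.5000]
K = S⁻¹·BᵀPA = [0.3041 -0.5029]
A−BK = [-0.3918 -0.5058; -3.5439 -4.7544]
AᵀP(A−BK) = [9.0468 12.0380; 12.0380 16.4371]
P' = Q + AᵀP(A−BK) = [15.2968 18.0380; 18.0380 25.4371]
tr(P') = 40.7339

40.7339


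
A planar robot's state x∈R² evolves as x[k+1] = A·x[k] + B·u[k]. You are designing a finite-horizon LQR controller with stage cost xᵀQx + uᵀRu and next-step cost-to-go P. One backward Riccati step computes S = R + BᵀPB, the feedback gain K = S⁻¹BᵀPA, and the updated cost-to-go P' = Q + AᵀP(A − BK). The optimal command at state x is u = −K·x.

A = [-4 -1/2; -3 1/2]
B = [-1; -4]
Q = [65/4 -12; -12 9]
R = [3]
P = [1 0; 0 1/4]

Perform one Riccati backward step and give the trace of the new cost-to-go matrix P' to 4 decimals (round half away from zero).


BᵀP = [-1.0000 -1.0000]
S = R + BᵀPB = [3] + [5.0000] = [8.0000]
BᵀPA = [7.0000 0.0000]
K = S⁻¹·BᵀPA = [0.8750 0.0000]
A−BK = [-3.1250 -0.5000; 0.5000 0.5000]
AᵀP(A−BK) = [12.1250 1.6250; 1.6250 0.3125]
P' = Q + AᵀP(A−BK) = [28.3750 -10.3750; -10.3750 9.3125]
tr(P') = 37.6875

37.6875


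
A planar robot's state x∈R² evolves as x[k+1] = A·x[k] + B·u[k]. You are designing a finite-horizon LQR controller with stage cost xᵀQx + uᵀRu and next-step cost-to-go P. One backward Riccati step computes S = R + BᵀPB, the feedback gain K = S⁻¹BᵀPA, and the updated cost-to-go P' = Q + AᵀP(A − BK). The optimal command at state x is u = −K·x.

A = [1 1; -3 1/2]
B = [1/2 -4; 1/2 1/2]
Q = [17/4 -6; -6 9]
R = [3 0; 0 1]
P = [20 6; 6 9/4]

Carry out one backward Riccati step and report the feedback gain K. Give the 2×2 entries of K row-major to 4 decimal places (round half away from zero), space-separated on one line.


-0.2453 0.0694 -0.0693 -0.2856

BᵀP = [13.0000 4.1250; -77.0000 -22.8750]
S = R + BᵀPB = [3 0; 0 1] + [8.5625 -49.9375; -49.9375 296.5625] = [11.5625 -49.9375; -49.9375 297.5625]
BᵀPA = [0.6250 15.0625; -8.3750 -88.4375]
K = S⁻¹·BᵀPA = [-0.2453 0.0694; -0.0693 -0.2856]
A−BK = [0.8454 -0.1769; -2.8427 0.6081]
AᵀP(A−BK) = [3.8228 -0.8100; -0.8100 0.2630]
P' = Q + AᵀP(A−BK) = [8.0728 -6.8100; -6.8100 9.2630]
tr(P') = 17.3358


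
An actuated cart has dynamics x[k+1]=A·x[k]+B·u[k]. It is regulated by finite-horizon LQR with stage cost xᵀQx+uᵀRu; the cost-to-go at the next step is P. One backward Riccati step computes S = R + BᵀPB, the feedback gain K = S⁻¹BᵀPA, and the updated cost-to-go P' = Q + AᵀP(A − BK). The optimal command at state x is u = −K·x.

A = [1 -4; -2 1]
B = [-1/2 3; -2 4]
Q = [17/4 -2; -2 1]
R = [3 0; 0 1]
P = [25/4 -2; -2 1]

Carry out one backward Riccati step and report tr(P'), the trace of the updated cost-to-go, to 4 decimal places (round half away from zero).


BᵀP = [0.8750 -1.0000; 10.7500 -2.0000]
S = R + BᵀPB = [3 0; 0 1] + [1.5625 -1.3750; -1.3750 24.2500] = [4.5625 -1.3750; -1.3750 25.2500]
BᵀPA = [2.8750 -4.5000; 14.7500 -45.0000]
K = S⁻¹·BᵀPA = [0.8196 -1.5488; 0.6288 -1.8665]
A−BK = [-0.4766 0.8252; -2.8759 5.3685]
AᵀP(A−BK) = [6.6189 -13.0160; -13.0160 26.0370]
P' = Q + AᵀP(A−BK) = [10.8689 -15.0160; -15.0160 27.0370]
tr(P') = 37.9058

37.9058


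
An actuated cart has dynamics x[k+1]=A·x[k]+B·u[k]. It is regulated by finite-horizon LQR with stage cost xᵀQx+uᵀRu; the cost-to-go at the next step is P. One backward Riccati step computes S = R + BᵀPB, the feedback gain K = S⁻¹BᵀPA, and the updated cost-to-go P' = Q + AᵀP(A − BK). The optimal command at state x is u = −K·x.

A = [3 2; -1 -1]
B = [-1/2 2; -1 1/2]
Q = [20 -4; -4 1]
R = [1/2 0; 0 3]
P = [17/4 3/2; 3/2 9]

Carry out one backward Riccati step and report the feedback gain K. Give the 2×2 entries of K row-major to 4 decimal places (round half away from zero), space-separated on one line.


1.3780 1.2471 1.4637 1.0345

BᵀP = [-3.6250 -9.7500; 9.2500 7.5000]
S = R + BᵀPB = [1/2 0; 0 3] + [11.5625 -12.1250; -12.1250 22.2500] = [12.0625 -12.1250; -12.1250 25.2500]
BᵀPA = [-1.1250 2.5000; 20.2500 11.0000]
K = S⁻¹·BᵀPA = [1.3780 1.2471; 1.4637 1.0345]
A−BK = [0.7616 0.5545; -0.3538 -0.2701]
AᵀP(A−BK) = [10.1603 7.4542; 7.4542 5.5026]
P' = Q + AᵀP(A−BK) = [30.1603 3.4542; 3.4542 6.5026]
tr(P') = 36.6628


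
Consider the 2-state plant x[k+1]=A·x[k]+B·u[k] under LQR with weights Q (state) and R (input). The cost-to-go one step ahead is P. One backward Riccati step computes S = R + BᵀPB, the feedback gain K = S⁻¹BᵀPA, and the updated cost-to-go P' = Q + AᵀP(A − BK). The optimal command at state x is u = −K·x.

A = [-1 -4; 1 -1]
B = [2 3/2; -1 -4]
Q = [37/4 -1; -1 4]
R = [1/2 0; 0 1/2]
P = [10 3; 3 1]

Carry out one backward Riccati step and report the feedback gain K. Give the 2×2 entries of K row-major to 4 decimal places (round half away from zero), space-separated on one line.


-0.3820 -2.5794 -0.1330 0.5622

BᵀP = [17.0000 5.0000; 3.0000 0.5000]
S = R + BᵀPB = [1/2 0; 0 1/2] + [29.0000 5.5000; 5.5000 2.5000] = [29.5000 5.5000; 5.5000 3.0000]
BᵀPA = [-12.0000 -73.0000; -2.5000 -12.5000]
K = S⁻¹·BᵀPA = [-0.3820 -2.5794; -0.1330 0.5622]
A−BK = [-0.0365 0.3155; 0.0858 -1.3305]
AᵀP(A−BK) = [0.0837 0.4528; 0.4528 3.7318]
P' = Q + AᵀP(A−BK) = [9.3337 -0.5472; -0.5472 7.7318]
tr(P') = 17.0655


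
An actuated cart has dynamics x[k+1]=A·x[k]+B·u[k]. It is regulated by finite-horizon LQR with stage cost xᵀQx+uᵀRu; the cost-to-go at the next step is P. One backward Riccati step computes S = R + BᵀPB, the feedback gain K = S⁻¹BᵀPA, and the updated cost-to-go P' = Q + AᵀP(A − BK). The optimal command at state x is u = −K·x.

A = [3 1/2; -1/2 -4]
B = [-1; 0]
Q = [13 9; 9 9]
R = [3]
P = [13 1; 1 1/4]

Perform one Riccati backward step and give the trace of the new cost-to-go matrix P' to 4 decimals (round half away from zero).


BᵀP = [-13.0000 -1.0000]
S = R + BᵀPB = [3] + [13.0000] = [16.0000]
BᵀPA = [-38.5000 -2.5000]
K = S⁻¹·BᵀPA = [-2.4063 -0.1563]
A−BK = [0.5938 0.3438; -0.5000 -4.0000]
AᵀP(A−BK) = [21.4219 1.7344; 1.7344 2.8594]
P' = Q + AᵀP(A−BK) = [34.4219 10.7344; 10.7344 11.8594]
tr(P') = 46.2813

46.2813


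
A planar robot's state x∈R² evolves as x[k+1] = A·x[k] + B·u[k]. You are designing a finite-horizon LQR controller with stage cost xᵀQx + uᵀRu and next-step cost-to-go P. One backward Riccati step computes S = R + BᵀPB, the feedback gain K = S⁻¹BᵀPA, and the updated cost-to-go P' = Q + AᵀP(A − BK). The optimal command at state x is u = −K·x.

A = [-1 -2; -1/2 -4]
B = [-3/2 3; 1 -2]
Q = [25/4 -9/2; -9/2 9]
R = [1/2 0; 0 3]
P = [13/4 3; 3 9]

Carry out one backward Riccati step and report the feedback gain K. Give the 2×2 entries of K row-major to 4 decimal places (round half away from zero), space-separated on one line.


BᵀP = [-1.8750 4.5000; 3.7500 -9.0000]
S = R + BᵀPB = [1/2 0; 0 3] + [7.3125 -14.6250; -14.6250 29.2500] = [7.8125 -14.6250; -14.6250 32.2500]
BᵀPA = [-0.3750 -14.2500; 0.7500 28.5000]
K = S⁻¹·BᵀPA = [-0.0296 -1.1232; 0.0099 0.3744]
A−BK = [-1.0739 -4.8079; -0.4507 -2.1281]
AᵀP(A−BK) = [8.4815 38.7980; 38.7980 178.3251]
P' = Q + AᵀP(A−BK) = [14.7315 34.2980; 34.2980 187.3251]
tr(P') = 202.0567

-0.0296 -1.1232 0.0099 0.3744


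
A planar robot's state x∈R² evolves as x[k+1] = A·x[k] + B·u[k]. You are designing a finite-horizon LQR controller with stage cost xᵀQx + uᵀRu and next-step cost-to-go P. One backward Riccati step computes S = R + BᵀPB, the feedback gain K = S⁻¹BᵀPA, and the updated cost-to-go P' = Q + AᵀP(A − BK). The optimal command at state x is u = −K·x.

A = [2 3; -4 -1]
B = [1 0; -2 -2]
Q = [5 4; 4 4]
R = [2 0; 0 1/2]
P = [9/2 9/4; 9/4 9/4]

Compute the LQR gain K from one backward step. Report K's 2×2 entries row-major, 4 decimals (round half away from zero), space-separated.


BᵀP = [0.0000 -2.2500; -4.5000 -4.5000]
S = R + BᵀPB = [2 0; 0 1/2] + [4.5000 4.5000; 4.5000 9.0000] = [6.5000 4.5000; 4.5000 9.5000]
BᵀPA = [9.0000 2.2500; 9.0000 -9.0000]
K = S⁻¹·BᵀPA = [1.0843 1.4910; 0.4337 -1.6536]
A−BK = [0.9157 1.5090; -0.9639 -1.3253]
AᵀP(A−BK) = [4.3373 5.9639; 5.9639 11.0128]
P' = Q + AᵀP(A−BK) = [9.3373 9.9639; 9.9639 15.0128]
tr(P') = 24.3502

1.0843 1.4910 0.4337 -1.6536


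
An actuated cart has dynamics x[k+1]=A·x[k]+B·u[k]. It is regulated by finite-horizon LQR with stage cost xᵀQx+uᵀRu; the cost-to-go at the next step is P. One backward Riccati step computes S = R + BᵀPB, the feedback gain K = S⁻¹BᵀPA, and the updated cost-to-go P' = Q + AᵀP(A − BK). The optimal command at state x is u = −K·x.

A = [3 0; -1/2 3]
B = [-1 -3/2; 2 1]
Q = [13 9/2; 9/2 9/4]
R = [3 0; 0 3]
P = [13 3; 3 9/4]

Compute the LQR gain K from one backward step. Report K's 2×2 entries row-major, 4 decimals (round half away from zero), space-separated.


0.1380 1.0440 -1.9620 -0.7560

BᵀP = [-7.0000 1.5000; -16.5000 -2.2500]
S = R + BᵀPB = [3 0; 0 3] + [10.0000 12.0000; 12.0000 22.5000] = [13.0000 12.0000; 12.0000 25.5000]
BᵀPA = [-21.7500 4.5000; -48.3750 -6.7500]
K = S⁻¹·BᵀPA = [0.1380 1.0440; -1.9620 -0.7560]
A−BK = [0.1950 -0.0900; 1.1860 1.6680]
AᵀP(A−BK) = [16.6523 9.7605; 9.7605 10.4490]
P' = Q + AᵀP(A−BK) = [29.6523 14.2605; 14.2605 12.6990]
tr(P') = 42.3513


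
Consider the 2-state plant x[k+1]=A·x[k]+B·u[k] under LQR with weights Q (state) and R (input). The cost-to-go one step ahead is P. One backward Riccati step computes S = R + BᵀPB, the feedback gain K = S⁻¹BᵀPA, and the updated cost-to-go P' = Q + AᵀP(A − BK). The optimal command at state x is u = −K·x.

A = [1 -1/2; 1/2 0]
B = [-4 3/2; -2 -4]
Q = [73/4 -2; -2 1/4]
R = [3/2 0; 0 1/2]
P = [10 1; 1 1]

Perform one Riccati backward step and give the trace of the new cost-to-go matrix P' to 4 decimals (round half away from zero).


BᵀP = [-42.0000 -6.0000; 11.0000 -2.5000]
S = R + BᵀPB = [3/2 0; 0 1/2] + [180.0000 -39.0000; -39.0000 26.5000] = [181.5000 -39.0000; -39.0000 27.0000]
BᵀPA = [-45.0000 21.0000; 9.7500 -5.5000]
K = S⁻¹·BᵀPA = [-0.2470 0.1043; 0.0043 -0.0530]
A−BK = [0.0055 -0.0032; 0.0233 -0.0036]
AᵀP(A−BK) = [0.0926 -0.0391; -0.0391 0.0179]
P' = Q + AᵀP(A−BK) = [18.3426 -2.0391; -2.0391 0.2679]
tr(P') = 18.6105

18.6105


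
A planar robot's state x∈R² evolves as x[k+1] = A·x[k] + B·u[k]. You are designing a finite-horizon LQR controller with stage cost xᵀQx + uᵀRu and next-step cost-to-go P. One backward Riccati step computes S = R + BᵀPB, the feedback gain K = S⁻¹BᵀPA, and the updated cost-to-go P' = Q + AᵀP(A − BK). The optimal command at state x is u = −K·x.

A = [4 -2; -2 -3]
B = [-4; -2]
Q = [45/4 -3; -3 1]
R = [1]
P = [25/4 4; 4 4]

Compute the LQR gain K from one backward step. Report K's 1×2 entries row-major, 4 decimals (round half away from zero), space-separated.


BᵀP = [-33.0000 -24.0000]
S = R + BᵀPB = [1] + [180.0000] = [181.0000]
BᵀPA = [-84.0000 138.0000]
K = S⁻¹·BᵀPA = [-0.4641 0.7624]
A−BK = [2.1436 1.0497; -2.9282 -1.4751]
AᵀP(A−BK) = [13.0166 6.0442; 6.0442 3.7845]
P' = Q + AᵀP(A−BK) = [24.2666 3.0442; 3.0442 4.7845]
tr(P') = 29.0511

-0.4641 0.7624


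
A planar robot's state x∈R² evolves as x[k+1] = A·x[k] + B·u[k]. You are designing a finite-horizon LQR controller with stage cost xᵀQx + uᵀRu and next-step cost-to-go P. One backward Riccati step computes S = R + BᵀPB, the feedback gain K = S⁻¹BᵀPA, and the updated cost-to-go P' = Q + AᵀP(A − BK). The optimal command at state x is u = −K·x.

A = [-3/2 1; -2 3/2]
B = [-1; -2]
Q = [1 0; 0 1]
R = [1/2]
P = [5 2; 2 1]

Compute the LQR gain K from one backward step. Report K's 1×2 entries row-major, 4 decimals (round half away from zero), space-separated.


1.2286 -0.8571

BᵀP = [-9.0000 -4.0000]
S = R + BᵀPB = [1/2] + [17.0000] = [17.5000]
BᵀPA = [21.5000 -15.0000]
K = S⁻¹·BᵀPA = [1.2286 -0.8571]
A−BK = [-0.2714 0.1429; 0.4571 -0.2143]
AᵀP(A−BK) = [0.8357 -0.5714; -0.5714 0.3929]
P' = Q + AᵀP(A−BK) = [1.8357 -0.5714; -0.5714 1.3929]
tr(P') = 3.2286


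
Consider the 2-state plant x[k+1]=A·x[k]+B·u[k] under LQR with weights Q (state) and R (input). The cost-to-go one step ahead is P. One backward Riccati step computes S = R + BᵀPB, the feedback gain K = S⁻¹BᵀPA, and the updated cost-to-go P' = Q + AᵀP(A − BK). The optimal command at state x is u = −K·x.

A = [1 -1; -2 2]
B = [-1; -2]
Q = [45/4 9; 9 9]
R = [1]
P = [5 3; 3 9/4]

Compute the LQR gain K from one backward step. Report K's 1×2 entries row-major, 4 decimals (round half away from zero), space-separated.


0.1481 -0.1481

BᵀP = [-11.0000 -7.5000]
S = R + BᵀPB = [1] + [26.0000] = [27.0000]
BᵀPA = [4.0000 -4.0000]
K = S⁻¹·BᵀPA = [0.1481 -0.1481]
A−BK = [1.1481 -1.1481; -1.7037 1.7037]
AᵀP(A−BK) = [1.4074 -1.4074; -1.4074 1.4074]
P' = Q + AᵀP(A−BK) = [12.6574 7.5926; 7.5926 10.4074]
tr(P') = 23.0648


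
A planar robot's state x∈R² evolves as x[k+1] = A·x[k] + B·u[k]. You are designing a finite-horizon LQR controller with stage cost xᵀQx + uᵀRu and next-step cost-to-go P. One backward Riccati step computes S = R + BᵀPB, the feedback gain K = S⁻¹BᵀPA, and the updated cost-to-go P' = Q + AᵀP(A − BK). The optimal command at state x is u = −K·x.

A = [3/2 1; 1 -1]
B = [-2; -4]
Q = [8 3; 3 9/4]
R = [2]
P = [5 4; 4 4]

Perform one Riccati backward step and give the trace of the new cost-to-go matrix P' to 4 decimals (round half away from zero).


BᵀP = [-26.0000 -24.0000]
S = R + BᵀPB = [2] + [148.0000] = [150.0000]
BᵀPA = [-63.0000 -2.0000]
K = S⁻¹·BᵀPA = [-0.4200 -0.0133]
A−BK = [0.6600 0.9733; -0.6800 -1.0533]
AᵀP(A−BK) = [0.7900 0.6600; 0.6600 0.9733]
P' = Q + AᵀP(A−BK) = [8.7900 3.6600; 3.6600 3.2233]
tr(P') = 12.0133

12.0133


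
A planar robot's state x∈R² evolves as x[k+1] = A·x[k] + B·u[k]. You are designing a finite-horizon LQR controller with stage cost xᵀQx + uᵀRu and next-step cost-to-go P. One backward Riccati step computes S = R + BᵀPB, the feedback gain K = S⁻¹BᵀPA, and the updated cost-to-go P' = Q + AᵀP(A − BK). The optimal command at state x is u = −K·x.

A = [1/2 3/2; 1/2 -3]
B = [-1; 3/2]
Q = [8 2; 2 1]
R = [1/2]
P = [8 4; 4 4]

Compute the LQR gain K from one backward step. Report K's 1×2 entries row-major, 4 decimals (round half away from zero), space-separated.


BᵀP = [-2.0000 2.0000]
S = R + BᵀPB = [1/2] + [5.0000] = [5.5000]
BᵀPA = [0.0000 -9.0000]
K = S⁻¹·BᵀPA = [0.0000 -1.6364]
A−BK = [0.5000 -0.1364; 0.5000 -0.5455]
AᵀP(A−BK) = [5.0000 -3.0000; -3.0000 3.2727]
P' = Q + AᵀP(A−BK) = [13.0000 -1.0000; -1.0000 4.2727]
tr(P') = 17.2727

0.0000 -1.6364


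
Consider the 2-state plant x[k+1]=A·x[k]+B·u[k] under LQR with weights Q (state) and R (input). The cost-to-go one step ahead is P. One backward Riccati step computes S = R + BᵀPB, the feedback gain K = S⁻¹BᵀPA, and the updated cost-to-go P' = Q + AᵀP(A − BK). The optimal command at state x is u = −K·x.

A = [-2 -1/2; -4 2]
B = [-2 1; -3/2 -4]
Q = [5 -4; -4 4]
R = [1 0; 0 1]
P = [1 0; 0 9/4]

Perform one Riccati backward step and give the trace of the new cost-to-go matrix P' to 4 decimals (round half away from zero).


BᵀP = [-2.0000 -3.3750; 1.0000 -9.0000]
S = R + BᵀPB = [1 0; 0 1] + [9.0625 11.5000; 11.5000 37.0000] = [10.0625 11.5000; 11.5000 38.0000]
BᵀPA = [17.5000 -5.7500; 34.0000 -18.5000]
K = S⁻¹·BᵀPA = [1.0955 -0.0230; 0.5632 -0.4799]
A−BK = [-0.3723 -0.0661; -0.1039 0.0460]
AᵀP(A−BK) = [1.6802 -0.2816; -0.2816 0.2399]
P' = Q + AᵀP(A−BK) = [6.6802 -4.2816; -4.2816 4.2399]
tr(P') = 10.9201

10.9201


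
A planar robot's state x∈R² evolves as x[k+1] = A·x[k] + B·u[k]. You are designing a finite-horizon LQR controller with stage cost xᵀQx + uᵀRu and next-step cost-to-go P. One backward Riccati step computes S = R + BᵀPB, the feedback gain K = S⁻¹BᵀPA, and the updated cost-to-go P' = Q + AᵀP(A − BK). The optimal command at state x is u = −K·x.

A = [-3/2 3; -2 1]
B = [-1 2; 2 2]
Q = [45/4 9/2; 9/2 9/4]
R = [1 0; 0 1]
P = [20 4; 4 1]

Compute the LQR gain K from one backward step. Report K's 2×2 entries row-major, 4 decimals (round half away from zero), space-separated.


-0.0074 -0.4981 -0.7881 1.1970

BᵀP = [-12.0000 -2.0000; 48.0000 10.0000]
S = R + BᵀPB = [1 0; 0 1] + [8.0000 -28.0000; -28.0000 116.0000] = [9.0000 -28.0000; -28.0000 117.0000]
BᵀPA = [22.0000 -38.0000; -92.0000 154.0000]
K = S⁻¹·BᵀPA = [-0.0074 -0.4981; -0.7881 1.1970]
A−BK = [0.0688 0.1078; -0.4089 -0.3978]
AᵀP(A−BK) = [0.6580 -0.9145; -0.9145 1.7286]
P' = Q + AᵀP(A−BK) = [11.9080 3.5855; 3.5855 3.9786]
tr(P') = 15.8866


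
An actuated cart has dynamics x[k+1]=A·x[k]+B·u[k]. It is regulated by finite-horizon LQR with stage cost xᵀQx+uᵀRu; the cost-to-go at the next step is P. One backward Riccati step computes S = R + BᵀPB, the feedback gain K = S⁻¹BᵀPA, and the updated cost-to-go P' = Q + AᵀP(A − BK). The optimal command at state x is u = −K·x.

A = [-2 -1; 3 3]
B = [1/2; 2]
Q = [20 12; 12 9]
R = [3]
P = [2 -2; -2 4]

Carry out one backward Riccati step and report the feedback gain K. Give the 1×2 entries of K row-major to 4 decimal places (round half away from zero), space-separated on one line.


1.7419 1.5484

BᵀP = [-3.0000 7.0000]
S = R + BᵀPB = [3] + [12.5000] = [15.5000]
BᵀPA = [27.0000 24.0000]
K = S⁻¹·BᵀPA = [1.7419 1.5484]
A−BK = [-2.8710 -1.7742; -0.4839 -0.0968]
AᵀP(A−BK) = [20.9677 16.1935; 16.1935 12.8387]
P' = Q + AᵀP(A−BK) = [40.9677 28.1935; 28.1935 21.8387]
tr(P') = 62.8065


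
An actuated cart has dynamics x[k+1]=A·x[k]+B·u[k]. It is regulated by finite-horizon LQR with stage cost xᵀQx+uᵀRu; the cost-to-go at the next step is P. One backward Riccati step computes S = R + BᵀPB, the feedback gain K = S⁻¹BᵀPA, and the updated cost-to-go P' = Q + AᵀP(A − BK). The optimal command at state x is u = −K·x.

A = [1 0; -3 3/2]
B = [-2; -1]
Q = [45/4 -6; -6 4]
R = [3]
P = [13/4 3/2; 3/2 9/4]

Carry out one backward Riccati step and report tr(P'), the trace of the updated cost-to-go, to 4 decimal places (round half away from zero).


29.7784

BᵀP = [-8.0000 -5.2500]
S = R + BᵀPB = [3] + [21.2500] = [24.2500]
BᵀPA = [7.7500 -7.8750]
K = S⁻¹·BᵀPA = [0.3196 -0.3247]
A−BK = [1.6392 -0.6495; -2.6804 1.1753]
AᵀP(A−BK) = [12.0232 -5.3582; -5.3582 2.5052]
P' = Q + AᵀP(A−BK) = [23.2732 -11.3582; -11.3582 6.5052]
tr(P') = 29.7784


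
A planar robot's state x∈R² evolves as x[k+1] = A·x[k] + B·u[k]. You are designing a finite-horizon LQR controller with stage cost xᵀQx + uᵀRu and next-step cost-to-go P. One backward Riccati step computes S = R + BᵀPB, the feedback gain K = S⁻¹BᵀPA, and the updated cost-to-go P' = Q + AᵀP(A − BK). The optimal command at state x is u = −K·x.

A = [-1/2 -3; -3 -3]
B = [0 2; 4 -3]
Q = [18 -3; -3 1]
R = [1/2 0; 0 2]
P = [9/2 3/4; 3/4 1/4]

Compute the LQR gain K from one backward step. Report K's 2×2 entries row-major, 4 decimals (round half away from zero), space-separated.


BᵀP = [3.0000 1.0000; 6.7500 0.7500]
S = R + BᵀPB = [1/2 0; 0 2] + [4.0000 3.0000; 3.0000 11.2500] = [4.5000 3.0000; 3.0000 13.2500]
BᵀPA = [-4.5000 -12.0000; -5.6250 -22.5000]
K = S⁻¹·BᵀPA = [-0.8444 -1.8074; -0.2333 -1.2889]
A−BK = [-0.0333 -0.4222; -0.3222 0.3630]
AᵀP(A−BK) = [0.5125 1.4917; 1.4917 5.5611]
P' = Q + AᵀP(A−BK) = [18.5125 -1.5083; -1.5083 6.5611]
tr(P') = 25.0736

-0.8444 -1.8074 -0.2333 -1.2889


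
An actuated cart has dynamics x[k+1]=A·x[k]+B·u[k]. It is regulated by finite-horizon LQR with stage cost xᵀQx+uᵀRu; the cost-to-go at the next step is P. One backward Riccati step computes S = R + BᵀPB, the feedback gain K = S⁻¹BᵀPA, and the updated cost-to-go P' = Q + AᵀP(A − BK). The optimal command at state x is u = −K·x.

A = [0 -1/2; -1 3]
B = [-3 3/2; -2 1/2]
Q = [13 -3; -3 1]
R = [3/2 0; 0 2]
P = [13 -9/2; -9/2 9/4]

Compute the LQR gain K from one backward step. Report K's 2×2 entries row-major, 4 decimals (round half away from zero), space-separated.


BᵀP = [-30.0000 9.0000; 17.2500 -5.6250]
S = R + BᵀPB = [3/2 0; 0 2] + [72.0000 -40.5000; -40.5000 23.0625] = [73.5000 -40.5000; -40.5000 25.0625]
BᵀPA = [-9.0000 42.0000; 5.6250 -25.5000]
K = S⁻¹·BᵀPA = [0.0111 0.0985; 0.2425 -0.8583]
A−BK = [-0.3302 1.0829; -1.0989 3.6261]
AᵀP(A−BK) = [0.9865 -3.2856; -3.2856 10.9768]
P' = Q + AᵀP(A−BK) = [13.9865 -6.2856; -6.2856 11.9768]
tr(P') = 25.9633

0.0111 0.0985 0.2425 -0.8583


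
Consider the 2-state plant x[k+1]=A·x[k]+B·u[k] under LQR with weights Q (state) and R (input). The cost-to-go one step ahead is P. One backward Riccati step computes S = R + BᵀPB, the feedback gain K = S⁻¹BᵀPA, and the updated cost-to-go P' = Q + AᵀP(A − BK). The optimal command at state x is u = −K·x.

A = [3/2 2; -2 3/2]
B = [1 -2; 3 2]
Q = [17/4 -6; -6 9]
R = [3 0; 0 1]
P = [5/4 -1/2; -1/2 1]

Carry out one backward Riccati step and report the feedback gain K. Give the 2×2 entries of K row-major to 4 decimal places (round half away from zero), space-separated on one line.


BᵀP = [-0.2500 2.5000; -3.5000 3.0000]
S = R + BᵀPB = [3 0; 0 1] + [7.2500 5.5000; 5.5000 13.0000] = [10.2500 5.5000; 5.5000 14.0000]
BᵀPA = [-5.3750 3.2500; -11.2500 -2.5000]
K = S⁻¹·BᵀPA = [-0.1181 0.5232; -0.7572 -0.3841]
A−BK = [0.1038 0.7086; -0.1313 0.6987]
AᵀP(A−BK) = [0.6595 0.1159; 0.1159 1.5894]
P' = Q + AᵀP(A−BK) = [4.9095 -5.8841; -5.8841 10.5894]
tr(P') = 15.4989

-0.1181 0.5232 -0.7572 -0.3841


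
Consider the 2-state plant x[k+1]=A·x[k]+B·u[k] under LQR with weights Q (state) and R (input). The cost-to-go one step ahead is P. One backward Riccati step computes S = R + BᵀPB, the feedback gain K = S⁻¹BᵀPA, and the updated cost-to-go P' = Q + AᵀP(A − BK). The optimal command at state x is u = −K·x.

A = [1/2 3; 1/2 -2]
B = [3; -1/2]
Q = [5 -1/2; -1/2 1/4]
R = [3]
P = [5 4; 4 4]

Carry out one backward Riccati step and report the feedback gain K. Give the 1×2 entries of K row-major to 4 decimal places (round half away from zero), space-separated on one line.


0.3108 0.5135

BᵀP = [13.0000 10.0000]
S = R + BᵀPB = [3] + [34.0000] = [37.0000]
BᵀPA = [11.5000 19.0000]
K = S⁻¹·BᵀPA = [0.3108 0.5135]
A−BK = [-0.4324 1.4595; 0.6554 -1.7432]
AᵀP(A−BK) = [0.6757 -0.4054; -0.4054 3.2432]
P' = Q + AᵀP(A−BK) = [5.6757 -0.9054; -0.9054 3.4932]
tr(P') = 9.1689


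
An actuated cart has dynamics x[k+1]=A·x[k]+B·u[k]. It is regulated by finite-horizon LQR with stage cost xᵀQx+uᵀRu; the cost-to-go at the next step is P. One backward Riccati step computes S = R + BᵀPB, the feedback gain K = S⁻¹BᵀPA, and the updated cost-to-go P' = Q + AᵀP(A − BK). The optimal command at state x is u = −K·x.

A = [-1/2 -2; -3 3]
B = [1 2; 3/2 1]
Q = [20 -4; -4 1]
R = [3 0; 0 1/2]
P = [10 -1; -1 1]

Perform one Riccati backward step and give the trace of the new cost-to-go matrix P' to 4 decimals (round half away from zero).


39.5063

BᵀP = [8.5000 0.5000; 19.0000 -1.0000]
S = R + BᵀPB = [3 0; 0 1/2] + [9.2500 17.5000; 17.5000 37.0000] = [12.2500 17.5000; 17.5000 37.5000]
BᵀPA = [-5.7500 -15.5000; -6.5000 -41.0000]
K = S⁻¹·BᵀPA = [-0.6653 0.8898; 0.1371 -1.5086]
A−BK = [-0.1090 0.1273; -2.1392 3.1739]
AᵀP(A−BK) = [5.5659 -8.1894; -8.1894 12.9404]
P' = Q + AᵀP(A−BK) = [25.5659 -12.1894; -12.1894 13.9404]
tr(P') = 39.5063


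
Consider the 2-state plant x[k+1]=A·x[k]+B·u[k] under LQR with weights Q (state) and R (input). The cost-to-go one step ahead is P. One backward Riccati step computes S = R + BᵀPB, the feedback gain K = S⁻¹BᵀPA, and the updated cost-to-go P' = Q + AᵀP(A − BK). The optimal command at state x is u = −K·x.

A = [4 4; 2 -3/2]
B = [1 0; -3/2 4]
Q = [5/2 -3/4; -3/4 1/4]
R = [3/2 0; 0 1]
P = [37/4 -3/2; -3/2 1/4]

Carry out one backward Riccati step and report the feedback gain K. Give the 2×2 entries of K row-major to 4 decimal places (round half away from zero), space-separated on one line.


2.0274 2.3151 -1.3589 -1.6274

BᵀP = [11.5000 -1.8750; -6.0000 1.0000]
S = R + BᵀPB = [3/2 0; 0 1] + [14.3125 -7.5000; -7.5000 4.0000] = [15.8125 -7.5000; -7.5000 5.0000]
BᵀPA = [42.2500 48.8125; -22.0000 -25.5000]
K = S⁻¹·BᵀPA = [2.0274 2.3151; -1.3589 -1.6274]
A−BK = [1.9726 1.6849; 10.4767 8.4822]
AᵀP(A−BK) = [9.4466 10.6356; 10.6356 12.0596]
P' = Q + AᵀP(A−BK) = [11.9466 9.8856; 9.8856 12.3096]
tr(P') = 24.2562


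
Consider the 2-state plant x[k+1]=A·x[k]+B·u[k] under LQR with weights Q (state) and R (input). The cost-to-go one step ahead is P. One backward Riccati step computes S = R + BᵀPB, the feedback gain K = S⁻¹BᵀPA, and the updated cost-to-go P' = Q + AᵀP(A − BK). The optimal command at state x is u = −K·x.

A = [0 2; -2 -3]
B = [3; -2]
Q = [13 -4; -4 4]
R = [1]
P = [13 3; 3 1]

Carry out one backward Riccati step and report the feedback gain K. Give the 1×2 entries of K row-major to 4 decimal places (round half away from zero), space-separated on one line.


BᵀP = [33.0000 7.0000]
S = R + BᵀPB = [1] + [85.0000] = [86.0000]
BᵀPA = [-14.0000 45.0000]
K = S⁻¹·BᵀPA = [-0.1628 0.5233]
A−BK = [0.4884 0.4302; -2.3256 -1.9535]
AᵀP(A−BK) = [1.7209 1.3256; 1.3256 1.4535]
P' = Q + AᵀP(A−BK) = [14.7209 -2.6744; -2.6744 5.4535]
tr(P') = 20.1744

-0.1628 0.5233


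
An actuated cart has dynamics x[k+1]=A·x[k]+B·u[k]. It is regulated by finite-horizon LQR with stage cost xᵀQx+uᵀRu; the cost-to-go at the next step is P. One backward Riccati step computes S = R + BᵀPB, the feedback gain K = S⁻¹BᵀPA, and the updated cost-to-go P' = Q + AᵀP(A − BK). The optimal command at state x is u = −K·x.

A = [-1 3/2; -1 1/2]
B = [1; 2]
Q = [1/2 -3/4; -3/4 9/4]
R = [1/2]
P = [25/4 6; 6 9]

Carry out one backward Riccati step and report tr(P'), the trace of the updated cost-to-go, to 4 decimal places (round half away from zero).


BᵀP = [18.2500 24.0000]
S = R + BᵀPB = [1/2] + [66.2500] = [66.7500]
BᵀPA = [-42.2500 39.3750]
K = S⁻¹·BᵀPA = [-0.6330 0.5899]
A−BK = [-0.3670 0.9101; 0.2659 -0.6798]
AᵀP(A−BK) = [0.5075 -0.9522; -0.9522 2.0857]
P' = Q + AᵀP(A−BK) = [1.0075 -1.7022; -1.7022 4.3357]
tr(P') = 5.3432

5.3432


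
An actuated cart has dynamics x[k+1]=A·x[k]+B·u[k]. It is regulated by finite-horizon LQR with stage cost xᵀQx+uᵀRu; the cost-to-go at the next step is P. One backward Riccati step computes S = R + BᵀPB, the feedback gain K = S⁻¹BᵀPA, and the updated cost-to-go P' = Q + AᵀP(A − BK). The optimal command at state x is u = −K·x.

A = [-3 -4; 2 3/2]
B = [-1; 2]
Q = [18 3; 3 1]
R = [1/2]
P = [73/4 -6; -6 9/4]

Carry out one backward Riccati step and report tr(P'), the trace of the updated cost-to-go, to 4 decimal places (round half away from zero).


30.6338

BᵀP = [-30.2500 10.5000]
S = R + BᵀPB = [1/2] + [51.2500] = [51.7500]
BᵀPA = [111.7500 136.7500]
K = S⁻¹·BᵀPA = [2.1594 2.6425]
A−BK = [-0.8406 -1.3575; -2.3188 -3.7850]
AᵀP(A−BK) = [3.9348 5.4493; 5.4493 7.6990]
P' = Q + AᵀP(A−BK) = [21.9348 8.4493; 8.4493 8.6990]
tr(P') = 30.6338


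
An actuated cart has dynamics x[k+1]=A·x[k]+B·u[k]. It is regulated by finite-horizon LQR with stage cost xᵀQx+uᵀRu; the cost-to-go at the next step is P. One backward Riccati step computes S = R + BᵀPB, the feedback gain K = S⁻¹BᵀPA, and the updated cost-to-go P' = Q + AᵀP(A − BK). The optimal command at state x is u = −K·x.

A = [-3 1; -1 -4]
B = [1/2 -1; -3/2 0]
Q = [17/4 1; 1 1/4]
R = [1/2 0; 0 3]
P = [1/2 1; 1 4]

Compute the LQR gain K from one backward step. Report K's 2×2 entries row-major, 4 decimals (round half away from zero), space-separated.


BᵀP = [-1.2500 -5.5000; -0.5000 -1.0000]
S = R + BᵀPB = [1/2 0; 0 3] + [7.6250 1.2500; 1.2500 0.5000] = [8.1250 1.2500; 1.2500 3.5000]
BᵀPA = [9.2500 20.7500; 2.5000 3.5000]
K = S⁻¹·BᵀPA = [1.0884 2.5395; 0.3256 0.0930]
A−BK = [-3.2186 -0.1767; 0.6326 -0.1907]
AᵀP(A−BK) = [3.6186 1.7767; 1.7767 3.4791]
P' = Q + AᵀP(A−BK) = [7.8686 2.7767; 2.7767 3.7291]
tr(P') = 11.5977

1.0884 2.5395 0.3256 0.0930


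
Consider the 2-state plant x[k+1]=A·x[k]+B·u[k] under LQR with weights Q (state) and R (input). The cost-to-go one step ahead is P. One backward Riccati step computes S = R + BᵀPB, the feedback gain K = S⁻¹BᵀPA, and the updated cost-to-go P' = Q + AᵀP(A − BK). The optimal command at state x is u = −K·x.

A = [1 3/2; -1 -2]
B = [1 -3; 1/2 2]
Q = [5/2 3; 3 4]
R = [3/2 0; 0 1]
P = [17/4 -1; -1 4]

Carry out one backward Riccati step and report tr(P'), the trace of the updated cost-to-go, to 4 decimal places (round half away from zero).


8.0267

BᵀP = [3.7500 1.0000; -14.7500 11.0000]
S = R + BᵀPB = [3/2 0; 0 1] + [4.2500 -9.2500; -9.2500 66.2500] = [5.7500 -9.2500; -9.2500 67.2500]
BᵀPA = [2.7500 3.6250; -25.7500 -44.1250]
K = S⁻¹·BᵀPA = [-0.1768 -0.5459; -0.4072 -0.7312]
A−BK = [-0.0448 -0.1478; -0.0971 -0.2646]
AᵀP(A−BK) = [0.2503 0.5473; 0.5473 1.2764]
P' = Q + AᵀP(A−BK) = [2.7503 3.5473; 3.5473 5.2764]
tr(P') = 8.0267


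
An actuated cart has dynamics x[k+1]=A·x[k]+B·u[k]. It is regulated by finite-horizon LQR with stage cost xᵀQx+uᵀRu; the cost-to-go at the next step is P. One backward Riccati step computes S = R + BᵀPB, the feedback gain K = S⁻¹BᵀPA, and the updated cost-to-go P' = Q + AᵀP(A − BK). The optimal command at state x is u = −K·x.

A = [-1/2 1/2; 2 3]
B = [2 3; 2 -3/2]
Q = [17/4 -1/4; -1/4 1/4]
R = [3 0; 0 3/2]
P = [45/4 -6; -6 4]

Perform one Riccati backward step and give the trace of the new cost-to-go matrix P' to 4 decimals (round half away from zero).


7.8861

BᵀP = [10.5000 -4.0000; 42.7500 -24.0000]
S = R + BᵀPB = [3 0; 0 3/2] + [13.0000 37.5000; 37.5000 164.2500] = [16.0000 37.5000; 37.5000 165.7500]
BᵀPA = [-13.2500 -6.7500; -69.3750 -50.6250]
K = S⁻¹·BᵀPA = [0.3254 0.6258; -0.4922 -0.4470]
A−BK = [0.3257 0.5894; 0.6109 1.0778]
AᵀP(A−BK) = [0.9796 1.4677; 1.4677 2.4065]
P' = Q + AᵀP(A−BK) = [5.2296 1.2177; 1.2177 2.6565]
tr(P') = 7.8861


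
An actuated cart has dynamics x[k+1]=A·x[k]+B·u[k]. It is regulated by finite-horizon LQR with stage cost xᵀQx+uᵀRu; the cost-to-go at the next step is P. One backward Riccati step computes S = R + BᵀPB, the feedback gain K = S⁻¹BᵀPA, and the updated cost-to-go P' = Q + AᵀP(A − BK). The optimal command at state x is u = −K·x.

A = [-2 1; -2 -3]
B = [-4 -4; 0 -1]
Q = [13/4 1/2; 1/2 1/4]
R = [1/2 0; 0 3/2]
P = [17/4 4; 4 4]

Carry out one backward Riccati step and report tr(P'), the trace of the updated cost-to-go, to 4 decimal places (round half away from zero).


BᵀP = [-17.0000 -16.0000; -21.0000 -20.0000]
S = R + BᵀPB = [1/2 0; 0 3/2] + [68.0000 84.0000; 84.0000 104.0000] = [68.5000 84.0000; 84.0000 105.5000]
BᵀPA = [66.0000 31.0000; 82.0000 39.0000]
K = S⁻¹·BᵀPA = [0.4392 -0.0322; 0.4275 0.3953]
A−BK = [1.4671 2.4524; -1.5725 -2.6047]
AᵀP(A−BK) = [0.9531 1.2101; 1.2101 1.8313]
P' = Q + AᵀP(A−BK) = [4.2031 1.7101; 1.7101 2.0813]
tr(P') = 6.2844

6.2844


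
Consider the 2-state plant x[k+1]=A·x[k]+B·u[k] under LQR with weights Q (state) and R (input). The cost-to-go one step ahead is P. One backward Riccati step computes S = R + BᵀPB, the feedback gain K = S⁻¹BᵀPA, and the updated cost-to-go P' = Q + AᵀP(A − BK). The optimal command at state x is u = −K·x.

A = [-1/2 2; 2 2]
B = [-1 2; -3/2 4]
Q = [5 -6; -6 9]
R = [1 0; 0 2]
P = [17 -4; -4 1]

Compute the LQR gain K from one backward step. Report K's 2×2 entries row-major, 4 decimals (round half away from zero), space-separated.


0.7200 -1.0133 -0.3800 0.7200

BᵀP = [-11.0000 2.5000; 18.0000 -4.0000]
S = R + BᵀPB = [1 0; 0 2] + [7.2500 -12.0000; -12.0000 20.0000] = [8.2500 -12.0000; -12.0000 22.0000]
BᵀPA = [10.5000 -17.0000; -17.0000 28.0000]
K = S⁻¹·BᵀPA = [0.7200 -1.0133; -0.3800 0.7200]
A−BK = [0.9800 -0.4533; 4.6000 -2.4000]
AᵀP(A−BK) = [2.2300 -2.1200; -2.1200 2.6133]
P' = Q + AᵀP(A−BK) = [7.2300 -8.1200; -8.1200 11.6133]
tr(P') = 18.8433


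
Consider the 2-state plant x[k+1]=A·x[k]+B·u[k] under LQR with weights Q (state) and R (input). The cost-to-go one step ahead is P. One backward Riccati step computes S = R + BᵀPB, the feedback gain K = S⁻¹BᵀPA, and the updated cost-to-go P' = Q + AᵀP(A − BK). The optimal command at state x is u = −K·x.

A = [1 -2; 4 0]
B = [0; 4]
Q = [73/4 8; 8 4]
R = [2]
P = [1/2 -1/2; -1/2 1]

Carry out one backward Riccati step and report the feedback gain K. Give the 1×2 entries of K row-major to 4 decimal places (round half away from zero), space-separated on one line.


0.7778 0.2222

BᵀP = [-2.0000 4.0000]
S = R + BᵀPB = [2] + [16.0000] = [18.0000]
BᵀPA = [14.0000 4.0000]
K = S⁻¹·BᵀPA = [0.7778 0.2222]
A−BK = [1.0000 -2.0000; 0.8889 -0.8889]
AᵀP(A−BK) = [1.6111 -0.1111; -0.1111 1.1111]
P' = Q + AᵀP(A−BK) = [19.8611 7.8889; 7.8889 5.1111]
tr(P') = 24.9722


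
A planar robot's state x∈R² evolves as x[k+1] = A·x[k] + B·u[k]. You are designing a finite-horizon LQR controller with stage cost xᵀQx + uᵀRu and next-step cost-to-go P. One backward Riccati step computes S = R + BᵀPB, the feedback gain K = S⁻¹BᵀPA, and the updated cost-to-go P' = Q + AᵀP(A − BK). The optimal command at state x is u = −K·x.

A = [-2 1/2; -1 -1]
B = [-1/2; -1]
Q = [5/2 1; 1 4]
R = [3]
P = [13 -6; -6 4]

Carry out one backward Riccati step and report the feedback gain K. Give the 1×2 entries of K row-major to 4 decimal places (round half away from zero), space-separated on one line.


0.4706 0.1765

BᵀP = [-0.5000 -1.0000]
S = R + BᵀPB = [3] + [1.2500] = [4.2500]
BᵀPA = [2.0000 0.7500]
K = S⁻¹·BᵀPA = [0.4706 0.1765]
A−BK = [-1.7647 0.5882; -0.5294 -0.8235]
AᵀP(A−BK) = [31.0588 -18.3529; -18.3529 13.1176]
P' = Q + AᵀP(A−BK) = [33.5588 -17.3529; -17.3529 17.1176]
tr(P') = 50.6765


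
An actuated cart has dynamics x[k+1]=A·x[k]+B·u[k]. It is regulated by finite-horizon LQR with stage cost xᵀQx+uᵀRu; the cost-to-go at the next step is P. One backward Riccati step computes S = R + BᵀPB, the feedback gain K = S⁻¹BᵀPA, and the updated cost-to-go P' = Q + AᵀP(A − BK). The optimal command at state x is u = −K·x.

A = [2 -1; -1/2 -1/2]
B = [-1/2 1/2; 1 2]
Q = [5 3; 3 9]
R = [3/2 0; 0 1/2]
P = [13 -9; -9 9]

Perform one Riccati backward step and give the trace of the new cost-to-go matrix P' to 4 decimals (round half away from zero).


24.3249

BᵀP = [-15.5000 13.5000; -11.5000 13.5000]
S = R + BᵀPB = [3/2 0; 0 1/2] + [21.2500 19.2500; 19.2500 21.2500] = [22.7500 19.2500; 19.2500 21.7500]
BᵀPA = [-37.7500 8.7500; -29.7500 4.7500]
K = S⁻¹·BᵀPA = [-1.9990 0.7958; 0.4014 -0.4859]
A−BK = [0.7998 -0.3592; 0.6962 -0.3239]
AᵀP(A−BK) = [8.7299 -3.6655; -3.6655 1.5951]
P' = Q + AᵀP(A−BK) = [13.7299 -0.6655; -0.6655 10.5951]
tr(P') = 24.3249


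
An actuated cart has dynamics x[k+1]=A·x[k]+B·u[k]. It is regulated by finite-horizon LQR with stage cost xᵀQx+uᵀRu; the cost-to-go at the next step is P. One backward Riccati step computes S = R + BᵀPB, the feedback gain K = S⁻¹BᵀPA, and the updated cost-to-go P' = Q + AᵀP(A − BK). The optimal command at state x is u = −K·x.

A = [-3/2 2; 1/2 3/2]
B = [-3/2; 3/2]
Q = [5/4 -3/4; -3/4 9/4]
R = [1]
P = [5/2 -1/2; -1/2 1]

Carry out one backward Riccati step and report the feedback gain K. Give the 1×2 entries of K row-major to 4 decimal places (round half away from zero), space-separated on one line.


BᵀP = [-4.5000 2.2500]
S = R + BᵀPB = [1] + [10.1250] = [11.1250]
BᵀPA = [7.8750 -5.6250]
K = S⁻¹·BᵀPA = [0.7079 -0.5056]
A−BK = [-0.4382 1.2416; -0.5618 2.2584]
AᵀP(A−BK) = [1.0506 -2.1433; -2.1433 6.4059]
P' = Q + AᵀP(A−BK) = [2.3006 -2.8933; -2.8933 8.6559]
tr(P') = 10.9565

0.7079 -0.5056


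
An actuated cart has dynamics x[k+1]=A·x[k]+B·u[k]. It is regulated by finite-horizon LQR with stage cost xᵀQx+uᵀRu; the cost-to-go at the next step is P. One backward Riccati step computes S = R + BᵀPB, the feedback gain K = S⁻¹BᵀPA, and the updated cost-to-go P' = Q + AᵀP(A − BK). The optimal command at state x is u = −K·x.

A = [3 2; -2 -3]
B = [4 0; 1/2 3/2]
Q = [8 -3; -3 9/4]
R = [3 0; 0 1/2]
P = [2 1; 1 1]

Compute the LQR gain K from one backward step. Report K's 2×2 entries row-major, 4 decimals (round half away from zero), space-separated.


0.5651 0.3166 -0.8417 -1.3226

BᵀP = [8.5000 4.5000; 1.5000 1.5000]
S = R + BᵀPB = [3 0; 0 1/2] + [36.2500 6.7500; 6.7500 2.2500] = [39.2500 6.7500; 6.7500 2.7500]
BᵀPA = [16.5000 3.5000; 1.5000 -1.5000]
K = S⁻¹·BᵀPA = [0.5651 0.3166; -0.8417 -1.3226]
A−BK = [0.7395 0.7335; -1.0200 -1.1743]
AᵀP(A−BK) = [1.9379 1.7595; 1.7595 1.9078]
P' = Q + AᵀP(A−BK) = [9.9379 -1.2405; -1.2405 4.1578]
tr(P') = 14.0957


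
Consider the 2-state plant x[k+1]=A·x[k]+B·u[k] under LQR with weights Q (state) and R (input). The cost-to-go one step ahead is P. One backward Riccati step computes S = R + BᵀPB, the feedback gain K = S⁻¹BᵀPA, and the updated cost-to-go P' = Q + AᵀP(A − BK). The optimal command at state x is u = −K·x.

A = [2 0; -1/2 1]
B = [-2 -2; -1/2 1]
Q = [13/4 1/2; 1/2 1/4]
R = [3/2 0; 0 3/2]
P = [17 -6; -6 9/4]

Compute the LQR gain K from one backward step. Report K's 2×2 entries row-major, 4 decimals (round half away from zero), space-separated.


BᵀP = [-31.0000 10.8750; -40.0000 14.2500]
S = R + BᵀPB = [3/2 0; 0 3/2] + [56.5625 72.8750; 72.8750 94.2500] = [58.0625 72.8750; 72.8750 95.7500]
BᵀPA = [-67.4375 10.8750; -87.1250 14.2500]
K = S⁻¹·BᵀPA = [-0.4338 0.0113; -0.5797 0.1402]
A−BK = [-0.0271 0.3031; -0.1372 0.8654]
AᵀP(A−BK) = [0.7966 -0.1459; -0.1459 0.1289]
P' = Q + AᵀP(A−BK) = [4.0466 0.3541; 0.3541 0.3789]
tr(P') = 4.4256

-0.4338 0.0113 -0.5797 0.1402


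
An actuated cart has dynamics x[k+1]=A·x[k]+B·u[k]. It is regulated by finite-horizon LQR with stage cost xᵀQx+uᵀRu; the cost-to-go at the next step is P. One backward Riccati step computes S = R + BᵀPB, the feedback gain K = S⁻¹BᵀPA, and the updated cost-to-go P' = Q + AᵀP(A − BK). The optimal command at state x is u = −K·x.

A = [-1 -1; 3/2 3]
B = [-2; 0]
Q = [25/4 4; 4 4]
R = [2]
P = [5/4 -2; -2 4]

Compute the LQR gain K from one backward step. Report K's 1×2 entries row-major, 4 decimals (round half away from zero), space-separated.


1.2143 2.0714

BᵀP = [-2.5000 4.0000]
S = R + BᵀPB = [2] + [5.0000] = [7.0000]
BᵀPA = [8.5000 14.5000]
K = S⁻¹·BᵀPA = [1.2143 2.0714]
A−BK = [1.4286 3.1429; 1.5000 3.0000]
AᵀP(A−BK) = [5.9286 10.6429; 10.6429 19.2143]
P' = Q + AᵀP(A−BK) = [12.1786 14.6429; 14.6429 23.2143]
tr(P') = 35.3929
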